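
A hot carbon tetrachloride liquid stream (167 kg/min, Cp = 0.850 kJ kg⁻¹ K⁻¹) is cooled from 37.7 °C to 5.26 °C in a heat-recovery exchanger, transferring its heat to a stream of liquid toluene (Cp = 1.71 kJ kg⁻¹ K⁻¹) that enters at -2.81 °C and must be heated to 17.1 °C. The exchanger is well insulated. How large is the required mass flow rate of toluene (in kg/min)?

ṁ_c = 135 kg/min

Heat released by hot stream: Q = 167 × 0.850 × (37.7 − 5.26) = 4604.9 kJ/min
Energy balance on cold side (adiabatic exchanger): Q = ṁ_c·Cp_c·(T_c,out − T_c,in)
ṁ_c = 4604.9 / [1.71 × (17.1 − -2.81)] = 135.25 kg/min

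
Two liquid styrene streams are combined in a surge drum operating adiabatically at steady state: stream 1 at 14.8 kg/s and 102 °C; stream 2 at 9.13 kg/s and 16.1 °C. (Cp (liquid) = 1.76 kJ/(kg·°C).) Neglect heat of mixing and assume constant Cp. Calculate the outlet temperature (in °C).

No heat crosses the boundary, so H_out = H_in.
Σ ṁᵢCp,ᵢTᵢ = 14.8×1.76×102 + 9.13×1.76×16.1 = 2915.6
Σ ṁᵢCp,ᵢ = 14.8×1.76 + 9.13×1.76 = 42.117
T_out = 2915.6 / 42.117 = 69.227 °C

T_out = 69.2 °C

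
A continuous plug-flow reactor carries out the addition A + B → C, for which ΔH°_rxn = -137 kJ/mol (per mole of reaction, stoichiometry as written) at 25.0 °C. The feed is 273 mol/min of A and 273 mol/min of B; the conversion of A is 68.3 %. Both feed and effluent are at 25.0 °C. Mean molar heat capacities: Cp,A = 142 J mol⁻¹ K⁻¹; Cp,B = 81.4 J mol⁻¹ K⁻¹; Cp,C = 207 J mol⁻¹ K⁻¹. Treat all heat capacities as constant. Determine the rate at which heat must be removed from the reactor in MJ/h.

Extent of reaction ξ = 0.683 × 273 = 186.46 mol/min
Reaction term: ξ·ΔH°_rxn = 186.46 × -137 = -25545 kJ/min
Q = ΔH = -25545 kJ/min = -425.75 kW
Heat removed = 1532.7 MJ/h

Q_out = 1530 MJ/h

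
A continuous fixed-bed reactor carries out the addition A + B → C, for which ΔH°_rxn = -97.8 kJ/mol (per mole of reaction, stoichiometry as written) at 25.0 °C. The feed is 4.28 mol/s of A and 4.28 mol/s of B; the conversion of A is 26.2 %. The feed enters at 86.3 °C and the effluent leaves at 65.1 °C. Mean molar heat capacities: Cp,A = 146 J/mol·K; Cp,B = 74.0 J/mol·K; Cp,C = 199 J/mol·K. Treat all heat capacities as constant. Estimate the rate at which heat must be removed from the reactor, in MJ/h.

Q_out = 470 MJ/h

Extent of reaction ξ = 0.262 × 4.28 = 1.1214 mol/s
Reaction term: ξ·ΔH°_rxn = 1.1214 × -97.8 = -109.67 kJ/s
Sensible, feed 86.3→25 °C: -57.72 kJ/s
Outlet flows (mol/s): A 3.1586, B 3.1586, C 1.1214
Sensible, products 25→65.1 °C: 36.814 kJ/s
Q = ΔH = -130.58 kJ/s = -130.58 kW
Heat removed = 470.07 MJ/h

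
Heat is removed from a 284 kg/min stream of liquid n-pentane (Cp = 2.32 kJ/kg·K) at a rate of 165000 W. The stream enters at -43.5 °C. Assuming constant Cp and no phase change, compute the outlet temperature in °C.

T_out = -58.5 °C

Q = 165000 W = 9900 kJ/min
ΔT = Q/(ṁ·Cp) = 9900/(284×2.32) = 15.025 K
T_out = -43.5 − 15.025 = -58.525 °C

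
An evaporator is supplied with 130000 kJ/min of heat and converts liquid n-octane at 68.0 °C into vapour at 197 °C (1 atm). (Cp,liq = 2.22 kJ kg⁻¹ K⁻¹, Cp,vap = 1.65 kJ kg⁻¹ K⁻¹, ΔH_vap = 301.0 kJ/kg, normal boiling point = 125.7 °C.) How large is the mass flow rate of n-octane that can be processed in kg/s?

Δh = 2.22×(125.7−68.0) + 301.0 + 1.65×(197−125.7) = 546.74 kJ/kg
Q = 130000 kJ/min = 2166.7 kJ/s = 2166.7 kJ/s
ṁ = Q/Δh = 2166.7 / 546.74 = 3.9629 kg/s

ṁ = 3.96 kg/s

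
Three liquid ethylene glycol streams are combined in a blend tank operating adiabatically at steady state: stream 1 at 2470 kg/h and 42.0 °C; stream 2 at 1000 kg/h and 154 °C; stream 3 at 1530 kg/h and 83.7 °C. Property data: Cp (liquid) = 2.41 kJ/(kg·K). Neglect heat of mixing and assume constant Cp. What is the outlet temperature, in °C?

T_out = 77.2 °C

Adiabatic, steady state ⇒ Σ ṁᵢCp,ᵢ(T_out − Tᵢ) = 0
T_out = Σ ṁᵢCp,ᵢTᵢ / Σ ṁᵢCp,ᵢ
      = 929780 / 12050 = 77.16 °C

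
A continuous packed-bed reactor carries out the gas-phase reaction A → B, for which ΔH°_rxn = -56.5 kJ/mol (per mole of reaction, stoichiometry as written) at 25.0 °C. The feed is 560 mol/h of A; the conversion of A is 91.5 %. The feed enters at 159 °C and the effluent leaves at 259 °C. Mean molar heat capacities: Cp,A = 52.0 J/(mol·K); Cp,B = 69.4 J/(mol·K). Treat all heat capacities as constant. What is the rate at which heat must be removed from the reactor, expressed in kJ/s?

Extent of reaction ξ = 0.915 × 560 = 512.4 mol/h
Reaction term: ξ·ΔH°_rxn = 512.4 × -56.5 = -28951 kJ/h
Sensible, feed 159→25 °C: -3902.1 kJ/h
Outlet flows (mol/h): A 47.6, B 512.4
Sensible, products 25→259 °C: 8900.4 kJ/h
Q = ΔH = -23952 kJ/h = -6.6534 kW
Heat removed = 6.6534 kJ/s

Q_out = 6.65 kJ/s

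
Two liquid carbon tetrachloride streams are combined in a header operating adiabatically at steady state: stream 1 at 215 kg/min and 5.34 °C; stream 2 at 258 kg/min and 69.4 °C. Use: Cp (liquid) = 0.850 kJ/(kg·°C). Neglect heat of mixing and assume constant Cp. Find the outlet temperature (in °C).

Adiabatic, steady state ⇒ Σ ṁᵢCp,ᵢ(T_out − Tᵢ) = 0
Σ ṁᵢCp,ᵢTᵢ = 215×0.850×5.34 + 258×0.850×69.4 = 16195
Σ ṁᵢCp,ᵢ = 215×0.850 + 258×0.850 = 402.05
T_out = 16195 / 402.05 = 40.282 °C

T_out = 40.3 °C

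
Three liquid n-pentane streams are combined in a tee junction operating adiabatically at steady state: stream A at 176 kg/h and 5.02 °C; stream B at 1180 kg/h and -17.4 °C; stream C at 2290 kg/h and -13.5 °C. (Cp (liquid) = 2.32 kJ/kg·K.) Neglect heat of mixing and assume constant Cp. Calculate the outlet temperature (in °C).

T_out = -13.9 °C

Energy balance with Q = 0: Σ ṁᵢCp,ᵢ(T_out − Tᵢ) = 0
T_out = Σ ṁᵢCp,ᵢTᵢ / Σ ṁᵢCp,ᵢ
      = -117310 / 8458.7 = -13.868 °C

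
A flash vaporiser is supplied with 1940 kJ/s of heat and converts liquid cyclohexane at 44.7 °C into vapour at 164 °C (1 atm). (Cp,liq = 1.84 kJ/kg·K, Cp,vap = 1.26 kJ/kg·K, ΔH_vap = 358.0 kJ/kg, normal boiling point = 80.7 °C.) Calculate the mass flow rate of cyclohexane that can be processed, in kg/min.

ṁ = 220 kg/min

Δh = 1.84×(80.7−44.7) + 358.0 + 1.26×(164−80.7) = 529.2 kJ/kg
Q = 1940 kJ/s = 1940 kJ/s = 116400 kJ/min
ṁ = Q/Δh = 116400 / 529.2 = 219.96 kg/min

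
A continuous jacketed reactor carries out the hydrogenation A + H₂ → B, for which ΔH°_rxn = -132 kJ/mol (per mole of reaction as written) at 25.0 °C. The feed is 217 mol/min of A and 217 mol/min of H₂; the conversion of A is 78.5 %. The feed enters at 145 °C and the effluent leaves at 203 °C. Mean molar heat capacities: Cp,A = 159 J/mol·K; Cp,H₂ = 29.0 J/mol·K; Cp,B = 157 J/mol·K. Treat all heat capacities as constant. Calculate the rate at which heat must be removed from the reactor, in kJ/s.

Q_out = 351 kJ/s

Extent of reaction ξ = 0.785 × 217 = 170.34 mol/min
Reaction term: ξ·ΔH°_rxn = 170.34 × -132 = -22486 kJ/min
Sensible, feed 145→25 °C: -4895.5 kJ/min
Outlet flows (mol/min): A 46.655, H₂ 46.655, B 170.34
Sensible, products 25→203 °C: 6321.7 kJ/min
Q = ΔH = -21059 kJ/min = -350.99 kW
Heat removed = 350.99 kJ/s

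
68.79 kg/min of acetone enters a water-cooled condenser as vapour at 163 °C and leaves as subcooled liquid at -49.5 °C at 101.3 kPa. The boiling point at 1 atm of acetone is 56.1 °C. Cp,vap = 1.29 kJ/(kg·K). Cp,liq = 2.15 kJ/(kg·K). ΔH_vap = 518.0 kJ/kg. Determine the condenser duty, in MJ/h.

vapour 163→56.1 °C: -137.9 kJ/kg
condensation at 56.1 °C: -518 kJ/kg
liquid 56.1→-49.5 °C: -227.04 kJ/kg
Δh = -137.9 + -518 + -227.04 = -882.94 kJ/kg
Q = ṁ·Δh = 68.79 kg/min × -882.94 kJ/kg = -60738 kJ/min
|Q| = 1012.3 kW = 3644.3 MJ/h

Q_c = 3640 MJ/h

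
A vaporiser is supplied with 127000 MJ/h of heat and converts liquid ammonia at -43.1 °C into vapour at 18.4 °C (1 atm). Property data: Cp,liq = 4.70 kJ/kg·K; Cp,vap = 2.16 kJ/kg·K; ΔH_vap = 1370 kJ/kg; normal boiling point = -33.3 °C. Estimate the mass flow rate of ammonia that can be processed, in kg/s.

Δh = 4.70×(-33.3−-43.1) + 1370 + 2.16×(18.4−-33.3) = 1527.7 kJ/kg
Q = 127000 MJ/h = 35278 kJ/s = 35278 kJ/s
ṁ = Q/Δh = 35278 / 1527.7 = 23.092 kg/s

ṁ = 23.1 kg/s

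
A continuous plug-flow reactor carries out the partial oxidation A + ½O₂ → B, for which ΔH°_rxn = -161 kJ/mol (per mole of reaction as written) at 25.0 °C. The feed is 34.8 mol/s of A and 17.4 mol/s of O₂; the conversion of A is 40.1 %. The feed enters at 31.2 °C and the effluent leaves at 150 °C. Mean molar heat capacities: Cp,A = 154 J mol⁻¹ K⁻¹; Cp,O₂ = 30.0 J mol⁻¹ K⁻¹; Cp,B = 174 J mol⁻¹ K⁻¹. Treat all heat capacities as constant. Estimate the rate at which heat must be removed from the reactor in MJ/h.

Extent of reaction ξ = 0.401 × 34.8 = 13.955 mol/s
Reaction term: ξ·ΔH°_rxn = 13.955 × -161 = -2246.7 kJ/s
Sensible, feed 31.2→25 °C: -36.463 kJ/s
Outlet flows (mol/s): A 20.845, O₂ 10.423, B 13.955
Sensible, products 25→150 °C: 743.87 kJ/s
Q = ΔH = -1539.3 kJ/s = -1539.3 kW
Heat removed = 5541.5 MJ/h

Q_out = 5540 MJ/h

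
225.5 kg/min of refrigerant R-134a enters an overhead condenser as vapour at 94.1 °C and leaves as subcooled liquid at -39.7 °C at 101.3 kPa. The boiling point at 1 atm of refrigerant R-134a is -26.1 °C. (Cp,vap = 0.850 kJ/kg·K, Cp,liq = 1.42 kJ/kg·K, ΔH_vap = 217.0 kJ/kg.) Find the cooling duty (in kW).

vapour 94.1→-26.1 °C: -102.17 kJ/kg
condensation at -26.1 °C: -217 kJ/kg
liquid -26.1→-39.7 °C: -19.312 kJ/kg
Δh = -102.17 + -217 + -19.312 = -338.48 kJ/kg
Q = ṁ·Δh = 225.5 kg/min × -338.48 kJ/kg = -76328 kJ/min
|Q| = 1272.1 kW

Q_c = 1270 kW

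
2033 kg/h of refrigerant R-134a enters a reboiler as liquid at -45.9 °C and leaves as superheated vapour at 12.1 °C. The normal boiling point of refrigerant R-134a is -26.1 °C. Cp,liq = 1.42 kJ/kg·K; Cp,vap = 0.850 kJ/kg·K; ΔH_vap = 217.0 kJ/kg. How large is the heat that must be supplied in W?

Q = 157000 W

liquid -45.9→-26.1 °C: 28.116 kJ/kg
vaporisation at -26.1 °C: 217 kJ/kg
vapour -26.1→12.1 °C: 32.47 kJ/kg
Δh = 28.116 + 217 + 32.47 = 277.59 kJ/kg
Q = ṁ·Δh = 2033 kg/h × 277.59 kJ/kg = 564330 kJ/h
|Q| = 156.76 kW = 156760 W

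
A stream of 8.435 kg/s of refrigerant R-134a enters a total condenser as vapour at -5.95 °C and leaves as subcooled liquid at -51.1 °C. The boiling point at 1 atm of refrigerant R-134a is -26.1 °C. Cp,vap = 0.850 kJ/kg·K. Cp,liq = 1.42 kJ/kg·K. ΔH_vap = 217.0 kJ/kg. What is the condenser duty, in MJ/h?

Q_c = 8190 MJ/h

vapour -5.95→-26.1 °C: -17.128 kJ/kg
condensation at -26.1 °C: -217 kJ/kg
liquid -26.1→-51.1 °C: -35.5 kJ/kg
Δh = -17.128 + -217 + -35.5 = -269.63 kJ/kg
Q = ṁ·Δh = 8.435 kg/s × -269.63 kJ/kg = -2274.3 kJ/s
|Q| = 2274.3 kW = 8187.5 MJ/h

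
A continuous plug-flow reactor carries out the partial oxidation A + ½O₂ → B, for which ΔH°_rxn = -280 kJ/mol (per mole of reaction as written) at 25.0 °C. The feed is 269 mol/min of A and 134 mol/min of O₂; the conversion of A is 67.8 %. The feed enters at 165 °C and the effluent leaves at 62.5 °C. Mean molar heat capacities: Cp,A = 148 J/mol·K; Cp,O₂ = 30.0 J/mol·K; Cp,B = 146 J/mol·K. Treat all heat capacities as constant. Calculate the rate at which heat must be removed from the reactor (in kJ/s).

Extent of reaction ξ = 0.678 × 269 = 182.38 mol/min
Reaction term: ξ·ΔH°_rxn = 182.38 × -280 = -51067 kJ/min
Sensible, feed 165→25 °C: -6136.5 kJ/min
Outlet flows (mol/min): A 86.618, O₂ 42.809, B 182.38
Sensible, products 25→62.5 °C: 1527.4 kJ/min
Q = ΔH = -55676 kJ/min = -927.93 kW
Heat removed = 927.93 kJ/s

Q_out = 928 kJ/s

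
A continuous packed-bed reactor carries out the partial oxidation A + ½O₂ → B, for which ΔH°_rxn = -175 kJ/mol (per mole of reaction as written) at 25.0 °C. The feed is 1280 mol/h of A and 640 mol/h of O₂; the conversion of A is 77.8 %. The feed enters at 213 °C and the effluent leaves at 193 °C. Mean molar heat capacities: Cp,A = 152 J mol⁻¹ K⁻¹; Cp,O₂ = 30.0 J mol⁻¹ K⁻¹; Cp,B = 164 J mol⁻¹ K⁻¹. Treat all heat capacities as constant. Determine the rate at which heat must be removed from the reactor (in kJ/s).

Extent of reaction ξ = 0.778 × 1280 = 995.84 mol/h
Reaction term: ξ·ΔH°_rxn = 995.84 × -175 = -174270 kJ/h
Sensible, feed 213→25 °C: -40187 kJ/h
Outlet flows (mol/h): A 284.16, O₂ 142.08, B 995.84
Sensible, products 25→193 °C: 35410 kJ/h
Q = ΔH = -179050 kJ/h = -49.736 kW
Heat removed = 49.736 kJ/s

Q_out = 49.7 kJ/s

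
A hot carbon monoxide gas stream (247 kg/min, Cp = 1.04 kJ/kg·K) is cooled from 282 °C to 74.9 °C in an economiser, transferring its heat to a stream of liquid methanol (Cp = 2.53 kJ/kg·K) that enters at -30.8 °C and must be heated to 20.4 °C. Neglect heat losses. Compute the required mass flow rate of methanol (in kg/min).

ṁ_c = 411 kg/min

Heat released by hot stream: Q = 247 × 1.04 × (282 − 74.9) = 53200 kJ/min
Energy balance on cold side (adiabatic exchanger): Q = ṁ_c·Cp_c·(T_c,out − T_c,in)
ṁ_c = 53200 / [2.53 × (20.4 − -30.8)] = 410.7 kg/min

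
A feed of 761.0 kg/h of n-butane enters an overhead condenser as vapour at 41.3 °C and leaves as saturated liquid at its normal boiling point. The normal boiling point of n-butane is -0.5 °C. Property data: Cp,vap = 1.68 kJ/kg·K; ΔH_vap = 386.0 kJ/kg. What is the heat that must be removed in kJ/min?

Q_c = 5790 kJ/min

vapour 41.3→-0.5 °C: -70.224 kJ/kg
condensation at -0.5 °C: -386 kJ/kg
Δh = -70.224 + -386 = -456.22 kJ/kg
Q = ṁ·Δh = 761.0 kg/h × -456.22 kJ/kg = -347190 kJ/h
|Q| = 96.441 kW = 5786.4 kJ/min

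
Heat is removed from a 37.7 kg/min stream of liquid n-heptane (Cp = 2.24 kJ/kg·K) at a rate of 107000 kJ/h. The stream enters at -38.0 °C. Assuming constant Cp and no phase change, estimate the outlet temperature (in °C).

T_out = -59.1 °C

Q = 107000 kJ/h = 1783.3 kJ/min
ΔT = Q/(ṁ·Cp) = 1783.3/(37.7×2.24) = 21.118 K
T_out = -38.0 − 21.118 = -59.118 °C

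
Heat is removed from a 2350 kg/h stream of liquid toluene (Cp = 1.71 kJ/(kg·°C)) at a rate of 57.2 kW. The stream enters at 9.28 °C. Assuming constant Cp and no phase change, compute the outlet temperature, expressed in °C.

Q = 57.2 kW = 205920 kJ/h
ΔT = Q/(ṁ·Cp) = 205920/(2350×1.71) = 51.243 K
T_out = 9.28 − 51.243 = -41.963 °C

T_out = -42.0 °C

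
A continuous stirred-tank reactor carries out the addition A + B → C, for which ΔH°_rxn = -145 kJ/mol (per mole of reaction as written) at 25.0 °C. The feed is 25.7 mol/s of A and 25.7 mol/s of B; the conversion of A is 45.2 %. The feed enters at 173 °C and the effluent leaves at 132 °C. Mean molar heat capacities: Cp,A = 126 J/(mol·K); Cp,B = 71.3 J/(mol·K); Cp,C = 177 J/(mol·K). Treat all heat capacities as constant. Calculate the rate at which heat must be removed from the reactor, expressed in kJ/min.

Q_out = 115000 kJ/min

Extent of reaction ξ = 0.452 × 25.7 = 11.616 mol/s
Reaction term: ξ·ΔH°_rxn = 11.616 × -145 = -1684.4 kJ/s
Sensible, feed 173→25 °C: -750.45 kJ/s
Outlet flows (mol/s): A 14.084, B 14.084, C 11.616
Sensible, products 25→132 °C: 517.32 kJ/s
Q = ΔH = -1917.5 kJ/s = -1917.5 kW
Heat removed = 115050 kJ/min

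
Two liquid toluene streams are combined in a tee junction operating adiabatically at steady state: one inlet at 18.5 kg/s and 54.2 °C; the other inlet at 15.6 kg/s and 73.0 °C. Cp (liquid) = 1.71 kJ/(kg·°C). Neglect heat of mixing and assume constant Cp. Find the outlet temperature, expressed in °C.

T_out = 62.8 °C

No heat crosses the boundary, so H_out = H_in.
T_out = Σ ṁᵢCp,ᵢTᵢ / Σ ṁᵢCp,ᵢ
      = 3662 / 58.311 = 62.801 °C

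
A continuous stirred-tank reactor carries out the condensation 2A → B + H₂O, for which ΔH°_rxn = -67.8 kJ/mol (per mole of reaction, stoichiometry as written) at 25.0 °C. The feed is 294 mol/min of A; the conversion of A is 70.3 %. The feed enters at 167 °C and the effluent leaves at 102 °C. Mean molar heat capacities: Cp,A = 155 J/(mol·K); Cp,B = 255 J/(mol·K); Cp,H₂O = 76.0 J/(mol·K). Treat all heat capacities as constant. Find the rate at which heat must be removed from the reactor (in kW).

Q_out = 163 kW

Extent of reaction ξ = 0.703 × 294 / 2 = 103.34 mol/min
Reaction term: ξ·ΔH°_rxn = 103.34 × -67.8 = -7006.5 kJ/min
Sensible, feed 167→25 °C: -6470.9 kJ/min
Outlet flows (mol/min): A 87.318, B 103.34, H₂O 103.34
Sensible, products 25→102 °C: 3676 kJ/min
Q = ΔH = -9801.5 kJ/min = -163.36 kW
Heat removed = 163.36 kW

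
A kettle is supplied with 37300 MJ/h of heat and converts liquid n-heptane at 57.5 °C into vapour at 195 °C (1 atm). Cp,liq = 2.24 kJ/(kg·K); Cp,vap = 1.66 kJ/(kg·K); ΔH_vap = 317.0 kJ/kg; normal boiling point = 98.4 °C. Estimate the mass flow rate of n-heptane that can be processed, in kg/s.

ṁ = 18.2 kg/s

Δh = 2.24×(98.4−57.5) + 317.0 + 1.66×(195−98.4) = 568.97 kJ/kg
Q = 37300 MJ/h = 10361 kJ/s = 10361 kJ/s
ṁ = Q/Δh = 10361 / 568.97 = 18.21 kg/s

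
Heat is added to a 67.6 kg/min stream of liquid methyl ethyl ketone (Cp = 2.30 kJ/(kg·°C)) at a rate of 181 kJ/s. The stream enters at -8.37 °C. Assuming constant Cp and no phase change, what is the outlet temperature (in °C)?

Q = 181 kJ/s = 10860 kJ/min
ΔT = Q/(ṁ·Cp) = 10860/(67.6×2.30) = 69.848 K
T_out = -8.37 + 69.848 = 61.478 °C

T_out = 61.5 °C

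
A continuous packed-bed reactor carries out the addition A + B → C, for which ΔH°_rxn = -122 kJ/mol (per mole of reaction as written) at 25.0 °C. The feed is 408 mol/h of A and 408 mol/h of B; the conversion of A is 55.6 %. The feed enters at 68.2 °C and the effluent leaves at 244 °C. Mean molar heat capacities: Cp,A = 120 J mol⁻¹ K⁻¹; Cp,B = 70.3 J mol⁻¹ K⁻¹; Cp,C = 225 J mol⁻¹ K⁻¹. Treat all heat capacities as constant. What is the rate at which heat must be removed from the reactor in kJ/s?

Q_out = 3.42 kJ/s

Extent of reaction ξ = 0.556 × 408 = 226.85 mol/h
Reaction term: ξ·ΔH°_rxn = 226.85 × -122 = -27675 kJ/h
Sensible, feed 68.2→25 °C: -3354.2 kJ/h
Outlet flows (mol/h): A 181.15, B 181.15, C 226.85
Sensible, products 25→244 °C: 18728 kJ/h
Q = ΔH = -12302 kJ/h = -3.4172 kW
Heat removed = 3.4172 kJ/s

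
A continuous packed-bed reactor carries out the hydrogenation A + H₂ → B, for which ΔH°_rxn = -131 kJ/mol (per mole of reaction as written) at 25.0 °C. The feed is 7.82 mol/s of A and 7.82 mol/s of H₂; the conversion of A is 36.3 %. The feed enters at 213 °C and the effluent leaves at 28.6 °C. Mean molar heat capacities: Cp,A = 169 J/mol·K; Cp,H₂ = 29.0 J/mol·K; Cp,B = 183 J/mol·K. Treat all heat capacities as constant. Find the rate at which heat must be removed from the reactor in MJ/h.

Extent of reaction ξ = 0.363 × 7.82 = 2.8387 mol/s
Reaction term: ξ·ΔH°_rxn = 2.8387 × -131 = -371.86 kJ/s
Sensible, feed 213→25 °C: -291.09 kJ/s
Outlet flows (mol/s): A 4.9813, H₂ 4.9813, B 2.8387
Sensible, products 25→28.6 °C: 5.4208 kJ/s
Q = ΔH = -657.54 kJ/s = -657.54 kW
Heat removed = 2367.1 MJ/h

Q_out = 2370 MJ/h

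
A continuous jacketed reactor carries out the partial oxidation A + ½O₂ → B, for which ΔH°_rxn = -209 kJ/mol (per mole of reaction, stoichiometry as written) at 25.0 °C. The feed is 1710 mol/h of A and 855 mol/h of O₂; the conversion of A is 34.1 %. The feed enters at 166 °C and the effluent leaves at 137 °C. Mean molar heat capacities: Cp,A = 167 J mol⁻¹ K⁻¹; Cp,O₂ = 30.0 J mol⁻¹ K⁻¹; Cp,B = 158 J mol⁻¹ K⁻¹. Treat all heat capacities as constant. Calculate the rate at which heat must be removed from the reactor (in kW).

Extent of reaction ξ = 0.341 × 1710 = 583.11 mol/h
Reaction term: ξ·ΔH°_rxn = 583.11 × -209 = -121870 kJ/h
Sensible, feed 166→25 °C: -43882 kJ/h
Outlet flows (mol/h): A 1126.9, O₂ 563.44, B 583.11
Sensible, products 25→137 °C: 33289 kJ/h
Q = ΔH = -132460 kJ/h = -36.795 kW
Heat removed = 36.795 kW

Q_out = 36.8 kW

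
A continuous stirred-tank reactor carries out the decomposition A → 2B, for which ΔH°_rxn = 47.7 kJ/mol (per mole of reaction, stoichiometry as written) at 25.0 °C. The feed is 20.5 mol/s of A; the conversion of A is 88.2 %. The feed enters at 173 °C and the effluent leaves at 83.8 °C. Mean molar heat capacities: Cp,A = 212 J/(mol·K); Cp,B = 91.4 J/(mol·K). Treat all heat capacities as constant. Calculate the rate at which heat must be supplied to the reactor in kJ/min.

Extent of reaction ξ = 0.882 × 20.5 = 18.081 mol/s
Reaction term: ξ·ΔH°_rxn = 18.081 × 47.7 = 862.46 kJ/s
Sensible, feed 173→25 °C: -643.21 kJ/s
Outlet flows (mol/s): A 2.419, B 36.162
Sensible, products 25→83.8 °C: 224.5 kJ/s
Q = ΔH = 443.76 kJ/s = 443.76 kW
Heat supplied = 26625 kJ/min

Q_in = 26600 kJ/min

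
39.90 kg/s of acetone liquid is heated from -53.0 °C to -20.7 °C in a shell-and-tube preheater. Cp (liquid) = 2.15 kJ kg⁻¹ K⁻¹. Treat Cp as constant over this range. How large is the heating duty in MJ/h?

Q = ṁ·Cp·ΔT = 39.90 × 2.15 × (-20.7 − -53.0) = 2770.9 kJ/s
Heating duty = 9975.1 MJ/h

Q = 9980 MJ/h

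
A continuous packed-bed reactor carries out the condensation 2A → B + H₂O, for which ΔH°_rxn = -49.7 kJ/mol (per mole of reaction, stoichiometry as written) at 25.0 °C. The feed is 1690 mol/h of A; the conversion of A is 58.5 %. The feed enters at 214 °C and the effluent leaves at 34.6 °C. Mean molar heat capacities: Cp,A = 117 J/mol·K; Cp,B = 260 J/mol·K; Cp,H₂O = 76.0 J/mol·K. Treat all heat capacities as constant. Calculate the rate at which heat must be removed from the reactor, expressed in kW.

Q_out = 16.5 kW

Extent of reaction ξ = 0.585 × 1690 / 2 = 494.32 mol/h
Reaction term: ξ·ΔH°_rxn = 494.32 × -49.7 = -24568 kJ/h
Sensible, feed 214→25 °C: -37371 kJ/h
Outlet flows (mol/h): A 701.35, B 494.32, H₂O 494.32
Sensible, products 25→34.6 °C: 2382.3 kJ/h
Q = ΔH = -59557 kJ/h = -16.544 kW
Heat removed = 16.544 kW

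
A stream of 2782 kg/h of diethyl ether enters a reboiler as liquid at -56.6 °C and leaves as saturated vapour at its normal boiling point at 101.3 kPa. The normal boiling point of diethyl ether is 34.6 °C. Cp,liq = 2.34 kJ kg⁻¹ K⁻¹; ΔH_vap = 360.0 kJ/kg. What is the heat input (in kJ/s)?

Q = 443 kJ/s

liquid -56.6→34.6 °C: 213.41 kJ/kg
vaporisation at 34.6 °C: 360 kJ/kg
Δh = 213.41 + 360 = 573.41 kJ/kg
Q = ṁ·Δh = 2782 kg/h × 573.41 kJ/kg = 1.5952e+06 kJ/h
|Q| = 443.12 kW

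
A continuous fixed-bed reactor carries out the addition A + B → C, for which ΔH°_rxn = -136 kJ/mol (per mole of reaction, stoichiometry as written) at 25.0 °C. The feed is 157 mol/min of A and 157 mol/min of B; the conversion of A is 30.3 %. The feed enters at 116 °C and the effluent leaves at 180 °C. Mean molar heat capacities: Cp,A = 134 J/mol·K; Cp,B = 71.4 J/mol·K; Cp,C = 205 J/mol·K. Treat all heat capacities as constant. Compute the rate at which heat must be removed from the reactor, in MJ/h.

Extent of reaction ξ = 0.303 × 157 = 47.571 mol/min
Reaction term: ξ·ΔH°_rxn = 47.571 × -136 = -6469.7 kJ/min
Sensible, feed 116→25 °C: -2934.5 kJ/min
Outlet flows (mol/min): A 109.43, B 109.43, C 47.571
Sensible, products 25→180 °C: 4995.5 kJ/min
Q = ΔH = -4408.7 kJ/min = -73.479 kW
Heat removed = 264.52 MJ/h

Q_out = 265 MJ/h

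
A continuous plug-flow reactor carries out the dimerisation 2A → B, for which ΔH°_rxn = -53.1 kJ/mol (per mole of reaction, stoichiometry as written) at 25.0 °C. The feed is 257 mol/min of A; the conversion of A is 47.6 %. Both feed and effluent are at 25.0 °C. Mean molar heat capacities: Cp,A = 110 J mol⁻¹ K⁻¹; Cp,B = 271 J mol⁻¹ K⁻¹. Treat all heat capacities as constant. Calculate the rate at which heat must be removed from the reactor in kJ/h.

Q_out = 195000 kJ/h

Extent of reaction ξ = 0.476 × 257 / 2 = 61.166 mol/min
Reaction term: ξ·ΔH°_rxn = 61.166 × -53.1 = -3247.9 kJ/min
Q = ΔH = -3247.9 kJ/min = -54.132 kW
Heat removed = 194870 kJ/h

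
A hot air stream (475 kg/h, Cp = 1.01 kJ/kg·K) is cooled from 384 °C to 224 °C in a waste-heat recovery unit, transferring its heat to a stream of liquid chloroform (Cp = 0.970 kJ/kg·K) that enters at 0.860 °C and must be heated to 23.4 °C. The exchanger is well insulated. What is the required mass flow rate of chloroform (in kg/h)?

ṁ_c = 3510 kg/h

Heat released by hot stream: Q = 475 × 1.01 × (384 − 224) = 76760 kJ/h
Energy balance on cold side (adiabatic exchanger): Q = ṁ_c·Cp_c·(T_c,out − T_c,in)
ṁ_c = 76760 / [0.970 × (23.4 − 0.860)] = 3510.8 kg/h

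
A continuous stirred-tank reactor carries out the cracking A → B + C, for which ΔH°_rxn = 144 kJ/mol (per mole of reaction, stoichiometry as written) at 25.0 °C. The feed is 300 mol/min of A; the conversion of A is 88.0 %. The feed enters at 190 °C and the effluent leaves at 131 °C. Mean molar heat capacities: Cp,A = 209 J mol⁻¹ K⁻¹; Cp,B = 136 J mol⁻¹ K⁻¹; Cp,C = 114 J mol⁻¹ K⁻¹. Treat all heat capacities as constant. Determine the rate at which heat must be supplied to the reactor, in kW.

Q_in = 591 kW

Extent of reaction ξ = 0.880 × 300 = 264 mol/min
Reaction term: ξ·ΔH°_rxn = 264 × 144 = 38016 kJ/min
Sensible, feed 190→25 °C: -10346 kJ/min
Outlet flows (mol/min): A 36, B 264, C 264
Sensible, products 25→131 °C: 7793.5 kJ/min
Q = ΔH = 35464 kJ/min = 591.07 kW
Heat supplied = 591.07 kW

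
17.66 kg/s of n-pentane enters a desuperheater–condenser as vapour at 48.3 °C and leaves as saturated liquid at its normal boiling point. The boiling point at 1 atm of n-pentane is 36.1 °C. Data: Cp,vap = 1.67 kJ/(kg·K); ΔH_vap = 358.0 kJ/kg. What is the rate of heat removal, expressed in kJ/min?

vapour 48.3→36.1 °C: -20.374 kJ/kg
condensation at 36.1 °C: -358 kJ/kg
Δh = -20.374 + -358 = -378.37 kJ/kg
Q = ṁ·Δh = 17.66 kg/s × -378.37 kJ/kg = -6682.1 kJ/s
|Q| = 6682.1 kW = 400930 kJ/min

Q_c = 401000 kJ/min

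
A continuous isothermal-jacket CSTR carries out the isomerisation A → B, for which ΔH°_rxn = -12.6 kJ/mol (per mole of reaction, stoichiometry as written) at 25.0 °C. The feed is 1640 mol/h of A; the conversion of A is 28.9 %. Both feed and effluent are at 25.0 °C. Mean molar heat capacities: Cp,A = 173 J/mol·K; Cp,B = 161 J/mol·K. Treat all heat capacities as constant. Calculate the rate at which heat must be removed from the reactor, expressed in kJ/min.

Q_out = 99.5 kJ/min

Extent of reaction ξ = 0.289 × 1640 = 473.96 mol/h
Reaction term: ξ·ΔH°_rxn = 473.96 × -12.6 = -5971.9 kJ/h
Q = ΔH = -5971.9 kJ/h = -1.6589 kW
Heat removed = 99.532 kJ/min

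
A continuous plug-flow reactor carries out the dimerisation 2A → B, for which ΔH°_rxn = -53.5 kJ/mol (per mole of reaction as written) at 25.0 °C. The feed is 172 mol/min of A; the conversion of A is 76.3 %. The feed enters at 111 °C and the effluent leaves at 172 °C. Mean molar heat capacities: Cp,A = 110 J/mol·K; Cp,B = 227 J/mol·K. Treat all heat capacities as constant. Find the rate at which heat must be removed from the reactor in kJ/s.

Q_out = 38.1 kJ/s

Extent of reaction ξ = 0.763 × 172 / 2 = 65.618 mol/min
Reaction term: ξ·ΔH°_rxn = 65.618 × -53.5 = -3510.6 kJ/min
Sensible, feed 111→25 °C: -1627.1 kJ/min
Outlet flows (mol/min): A 40.764, B 65.618
Sensible, products 25→172 °C: 2848.8 kJ/min
Q = ΔH = -2288.9 kJ/min = -38.149 kW
Heat removed = 38.149 kJ/s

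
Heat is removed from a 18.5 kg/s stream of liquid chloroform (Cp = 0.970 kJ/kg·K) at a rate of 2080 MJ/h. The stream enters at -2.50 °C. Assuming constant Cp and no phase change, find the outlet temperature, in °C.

Q = 2080 MJ/h = 577.78 kJ/s
ΔT = Q/(ṁ·Cp) = 577.78/(18.5×0.970) = 32.197 K
T_out = -2.50 − 32.197 = -34.697 °C

T_out = -34.7 °C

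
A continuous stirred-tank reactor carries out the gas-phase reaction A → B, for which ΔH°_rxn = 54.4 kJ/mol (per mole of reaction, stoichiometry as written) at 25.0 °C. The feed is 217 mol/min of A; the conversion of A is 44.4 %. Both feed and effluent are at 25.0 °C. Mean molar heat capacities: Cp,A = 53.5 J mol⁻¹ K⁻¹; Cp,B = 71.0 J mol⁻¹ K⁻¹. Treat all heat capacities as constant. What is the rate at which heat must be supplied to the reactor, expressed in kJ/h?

Q_in = 314000 kJ/h

Extent of reaction ξ = 0.444 × 217 = 96.348 mol/min
Reaction term: ξ·ΔH°_rxn = 96.348 × 54.4 = 5241.3 kJ/min
Q = ΔH = 5241.3 kJ/min = 87.356 kW
Heat supplied = 314480 kJ/h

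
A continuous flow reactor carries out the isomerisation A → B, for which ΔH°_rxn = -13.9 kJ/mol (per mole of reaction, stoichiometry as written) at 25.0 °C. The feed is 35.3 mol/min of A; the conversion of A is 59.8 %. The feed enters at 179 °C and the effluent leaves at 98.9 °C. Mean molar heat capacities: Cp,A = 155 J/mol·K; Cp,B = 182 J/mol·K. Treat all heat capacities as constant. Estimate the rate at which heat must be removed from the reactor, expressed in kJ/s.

Extent of reaction ξ = 0.598 × 35.3 = 21.109 mol/min
Reaction term: ξ·ΔH°_rxn = 21.109 × -13.9 = -293.42 kJ/min
Sensible, feed 179→25 °C: -842.61 kJ/min
Outlet flows (mol/min): A 14.191, B 21.109
Sensible, products 25→98.9 °C: 446.46 kJ/min
Q = ΔH = -689.57 kJ/min = -11.493 kW
Heat removed = 11.493 kJ/s

Q_out = 11.5 kJ/s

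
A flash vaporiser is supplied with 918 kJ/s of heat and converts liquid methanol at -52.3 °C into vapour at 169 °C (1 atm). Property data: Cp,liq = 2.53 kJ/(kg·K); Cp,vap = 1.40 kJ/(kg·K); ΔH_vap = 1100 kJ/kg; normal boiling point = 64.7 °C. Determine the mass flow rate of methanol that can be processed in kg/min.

Δh = 2.53×(64.7−-52.3) + 1100 + 1.40×(169−64.7) = 1542 kJ/kg
Q = 918 kJ/s = 918 kJ/s = 55080 kJ/min
ṁ = Q/Δh = 55080 / 1542 = 35.719 kg/min

ṁ = 35.7 kg/min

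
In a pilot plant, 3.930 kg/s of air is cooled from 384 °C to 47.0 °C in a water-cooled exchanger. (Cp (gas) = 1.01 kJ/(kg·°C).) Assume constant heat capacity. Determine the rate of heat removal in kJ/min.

Q = ṁ·Cp·ΔT = 3.930 × 1.01 × (47.0 − 384) = -1337.7 kJ/s
Cooling duty = 80259 kJ/min

Q_c = 80300 kJ/min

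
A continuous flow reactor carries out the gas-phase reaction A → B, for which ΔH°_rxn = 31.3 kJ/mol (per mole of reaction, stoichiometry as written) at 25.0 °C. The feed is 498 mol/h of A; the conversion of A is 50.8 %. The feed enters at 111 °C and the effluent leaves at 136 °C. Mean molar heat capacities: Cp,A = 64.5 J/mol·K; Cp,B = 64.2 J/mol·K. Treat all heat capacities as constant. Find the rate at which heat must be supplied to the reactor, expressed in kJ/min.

Q_in = 145 kJ/min

Extent of reaction ξ = 0.508 × 498 = 252.98 mol/h
Reaction term: ξ·ΔH°_rxn = 252.98 × 31.3 = 7918.4 kJ/h
Sensible, feed 111→25 °C: -2762.4 kJ/h
Outlet flows (mol/h): A 245.02, B 252.98
Sensible, products 25→136 °C: 3557 kJ/h
Q = ΔH = 8713 kJ/h = 2.4203 kW
Heat supplied = 145.22 kJ/min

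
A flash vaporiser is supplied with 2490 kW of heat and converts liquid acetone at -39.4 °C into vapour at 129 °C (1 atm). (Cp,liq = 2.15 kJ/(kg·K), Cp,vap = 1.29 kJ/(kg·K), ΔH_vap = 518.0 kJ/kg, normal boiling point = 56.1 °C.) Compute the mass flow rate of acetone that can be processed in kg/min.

ṁ = 183 kg/min

Δh = 2.15×(56.1−-39.4) + 518.0 + 1.29×(129−56.1) = 817.37 kJ/kg
Q = 2490 kW = 2490 kJ/s = 149400 kJ/min
ṁ = Q/Δh = 149400 / 817.37 = 182.78 kg/min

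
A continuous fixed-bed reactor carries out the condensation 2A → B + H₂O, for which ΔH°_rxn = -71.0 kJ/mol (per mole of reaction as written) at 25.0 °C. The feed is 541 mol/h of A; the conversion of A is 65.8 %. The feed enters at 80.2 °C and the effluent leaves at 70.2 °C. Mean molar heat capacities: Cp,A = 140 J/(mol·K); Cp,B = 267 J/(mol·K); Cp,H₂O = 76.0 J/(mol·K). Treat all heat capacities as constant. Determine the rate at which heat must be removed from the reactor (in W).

Q_out = 3580 W

Extent of reaction ξ = 0.658 × 541 / 2 = 177.99 mol/h
Reaction term: ξ·ΔH°_rxn = 177.99 × -71.0 = -12637 kJ/h
Sensible, feed 80.2→25 °C: -4180.8 kJ/h
Outlet flows (mol/h): A 185.02, B 177.99, H₂O 177.99
Sensible, products 25→70.2 °C: 3930.3 kJ/h
Q = ΔH = -12888 kJ/h = -3.5799 kW
Heat removed = 3579.9 W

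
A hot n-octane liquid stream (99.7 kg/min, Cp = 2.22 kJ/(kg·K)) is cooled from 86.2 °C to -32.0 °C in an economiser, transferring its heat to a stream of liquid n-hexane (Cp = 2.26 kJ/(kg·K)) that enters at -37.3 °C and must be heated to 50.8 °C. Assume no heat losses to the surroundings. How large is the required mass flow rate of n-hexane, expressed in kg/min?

Heat released by hot stream: Q = 99.7 × 2.22 × (86.2 − -32.0) = 26162 kJ/min
Energy balance on cold side (adiabatic exchanger): Q = ṁ_c·Cp_c·(T_c,out − T_c,in)
ṁ_c = 26162 / [2.26 × (50.8 − -37.3)] = 131.4 kg/min

ṁ_c = 131 kg/min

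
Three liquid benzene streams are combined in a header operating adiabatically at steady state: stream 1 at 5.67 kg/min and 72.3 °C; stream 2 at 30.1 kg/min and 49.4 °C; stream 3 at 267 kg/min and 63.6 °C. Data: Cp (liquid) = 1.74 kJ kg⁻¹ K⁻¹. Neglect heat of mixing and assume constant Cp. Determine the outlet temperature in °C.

T_out = 62.4 °C

Adiabatic, steady state ⇒ Σ ṁᵢCp,ᵢ(T_out − Tᵢ) = 0
T_out = Σ ṁᵢCp,ᵢTᵢ / Σ ṁᵢCp,ᵢ
      = 32848 / 526.82 = 62.351 °C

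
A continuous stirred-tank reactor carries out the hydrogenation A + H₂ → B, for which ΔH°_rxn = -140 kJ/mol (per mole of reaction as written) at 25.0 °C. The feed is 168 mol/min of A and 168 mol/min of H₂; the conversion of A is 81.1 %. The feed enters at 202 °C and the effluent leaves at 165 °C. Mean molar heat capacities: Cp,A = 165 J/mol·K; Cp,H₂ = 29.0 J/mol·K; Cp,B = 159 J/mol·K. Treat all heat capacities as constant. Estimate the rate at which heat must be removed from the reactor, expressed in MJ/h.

Q_out = 1260 MJ/h

Extent of reaction ξ = 0.811 × 168 = 136.25 mol/min
Reaction term: ξ·ΔH°_rxn = 136.25 × -140 = -19075 kJ/min
Sensible, feed 202→25 °C: -5768.8 kJ/min
Outlet flows (mol/min): A 31.752, H₂ 31.752, B 136.25
Sensible, products 25→165 °C: 3895.3 kJ/min
Q = ΔH = -20948 kJ/min = -349.14 kW
Heat removed = 1256.9 MJ/h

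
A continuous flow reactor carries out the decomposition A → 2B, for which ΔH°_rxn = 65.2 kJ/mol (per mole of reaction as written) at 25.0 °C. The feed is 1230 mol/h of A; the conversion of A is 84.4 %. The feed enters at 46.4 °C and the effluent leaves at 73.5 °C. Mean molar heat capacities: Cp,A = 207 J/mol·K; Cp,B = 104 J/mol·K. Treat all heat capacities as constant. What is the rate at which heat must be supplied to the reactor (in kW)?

Extent of reaction ξ = 0.844 × 1230 = 1038.1 mol/h
Reaction term: ξ·ΔH°_rxn = 1038.1 × 65.2 = 67685 kJ/h
Sensible, feed 46.4→25 °C: -5448.7 kJ/h
Outlet flows (mol/h): A 191.88, B 2076.2
Sensible, products 25→73.5 °C: 12399 kJ/h
Q = ΔH = 74636 kJ/h = 20.732 kW
Heat supplied = 20.732 kW

Q_in = 20.7 kW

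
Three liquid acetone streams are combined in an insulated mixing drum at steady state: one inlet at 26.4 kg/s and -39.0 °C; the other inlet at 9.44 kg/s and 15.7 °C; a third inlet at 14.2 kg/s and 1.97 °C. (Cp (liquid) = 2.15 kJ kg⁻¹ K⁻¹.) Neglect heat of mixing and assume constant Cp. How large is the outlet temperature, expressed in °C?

Energy balance with Q = 0: Σ ṁᵢCp,ᵢ(T_out − Tᵢ) = 0
T_out = Σ ṁᵢCp,ᵢTᵢ / Σ ṁᵢCp,ᵢ
      = -1834.8 / 107.59 = -17.055 °C

T_out = -17.1 °C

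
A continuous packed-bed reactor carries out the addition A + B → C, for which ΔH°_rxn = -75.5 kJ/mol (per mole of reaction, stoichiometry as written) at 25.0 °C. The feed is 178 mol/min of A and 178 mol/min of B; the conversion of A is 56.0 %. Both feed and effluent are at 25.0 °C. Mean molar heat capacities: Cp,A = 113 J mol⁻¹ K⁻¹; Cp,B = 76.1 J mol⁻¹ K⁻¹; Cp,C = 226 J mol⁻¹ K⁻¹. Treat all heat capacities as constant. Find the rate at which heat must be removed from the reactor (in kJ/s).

Extent of reaction ξ = 0.560 × 178 = 99.68 mol/min
Reaction term: ξ·ΔH°_rxn = 99.68 × -75.5 = -7525.8 kJ/min
Q = ΔH = -7525.8 kJ/min = -125.43 kW
Heat removed = 125.43 kJ/s

Q_out = 125 kJ/s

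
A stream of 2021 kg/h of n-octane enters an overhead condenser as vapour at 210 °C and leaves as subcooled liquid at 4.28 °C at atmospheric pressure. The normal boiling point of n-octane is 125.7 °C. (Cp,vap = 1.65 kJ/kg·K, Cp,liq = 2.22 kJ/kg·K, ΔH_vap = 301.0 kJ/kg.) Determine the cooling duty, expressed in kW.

vapour 210→125.7 °C: -139.09 kJ/kg
condensation at 125.7 °C: -301 kJ/kg
liquid 125.7→4.28 °C: -269.55 kJ/kg
Δh = -139.09 + -301 + -269.55 = -709.65 kJ/kg
Q = ṁ·Δh = 2021 kg/h × -709.65 kJ/kg = -1.4342e+06 kJ/h
|Q| = 398.39 kW

Q_c = 398 kW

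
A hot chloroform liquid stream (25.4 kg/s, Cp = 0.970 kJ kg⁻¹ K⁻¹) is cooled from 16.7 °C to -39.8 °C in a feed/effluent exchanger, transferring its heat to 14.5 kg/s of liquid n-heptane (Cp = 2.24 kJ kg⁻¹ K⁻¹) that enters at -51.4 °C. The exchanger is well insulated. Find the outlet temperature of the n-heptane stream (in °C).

T_c,out = -8.54 °C

Heat released by hot stream: Q = 25.4 × 0.970 × (16.7 − -39.8) = 1392 kJ/s
Energy balance on cold side (adiabatic exchanger): Q = ṁ_c·Cp_c·(T_c,out − T_c,in)
T_c,out = -51.4 + 1392/(14.5 × 2.24) = -8.5414 °C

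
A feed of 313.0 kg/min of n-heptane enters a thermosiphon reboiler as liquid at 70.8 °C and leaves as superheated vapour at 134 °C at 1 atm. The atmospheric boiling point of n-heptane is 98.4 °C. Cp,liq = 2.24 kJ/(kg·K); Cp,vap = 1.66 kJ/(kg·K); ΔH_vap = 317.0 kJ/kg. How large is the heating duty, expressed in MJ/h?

Q = 8220 MJ/h

liquid 70.8→98.4 °C: 61.824 kJ/kg
vaporisation at 98.4 °C: 317 kJ/kg
vapour 98.4→134 °C: 59.096 kJ/kg
Δh = 61.824 + 317 + 59.096 = 437.92 kJ/kg
Q = ṁ·Δh = 313.0 kg/min × 437.92 kJ/kg = 137070 kJ/min
|Q| = 2284.5 kW = 8224.1 MJ/h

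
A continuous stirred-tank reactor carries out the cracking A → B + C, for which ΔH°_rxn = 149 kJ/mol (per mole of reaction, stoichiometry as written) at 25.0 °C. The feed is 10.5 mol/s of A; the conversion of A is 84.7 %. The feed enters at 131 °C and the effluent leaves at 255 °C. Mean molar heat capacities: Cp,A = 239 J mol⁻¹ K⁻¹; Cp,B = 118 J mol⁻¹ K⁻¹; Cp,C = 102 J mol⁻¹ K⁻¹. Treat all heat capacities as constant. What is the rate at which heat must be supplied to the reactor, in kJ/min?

Extent of reaction ξ = 0.847 × 10.5 = 8.8935 mol/s
Reaction term: ξ·ΔH°_rxn = 8.8935 × 149 = 1325.1 kJ/s
Sensible, feed 131→25 °C: -266.01 kJ/s
Outlet flows (mol/s): A 1.6065, B 8.8935, C 8.8935
Sensible, products 25→255 °C: 538.32 kJ/s
Q = ΔH = 1597.4 kJ/s = 1597.4 kW
Heat supplied = 95847 kJ/min

Q_in = 95800 kJ/min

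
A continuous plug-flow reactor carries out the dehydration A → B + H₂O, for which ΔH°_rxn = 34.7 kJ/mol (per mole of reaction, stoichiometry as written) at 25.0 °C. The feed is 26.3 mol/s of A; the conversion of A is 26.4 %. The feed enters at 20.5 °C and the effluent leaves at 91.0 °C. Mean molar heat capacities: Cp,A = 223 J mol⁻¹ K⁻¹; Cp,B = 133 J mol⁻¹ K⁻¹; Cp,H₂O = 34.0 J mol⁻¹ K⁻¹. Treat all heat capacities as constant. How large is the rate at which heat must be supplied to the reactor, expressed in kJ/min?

Extent of reaction ξ = 0.264 × 26.3 = 6.9432 mol/s
Reaction term: ξ·ΔH°_rxn = 6.9432 × 34.7 = 240.93 kJ/s
Sensible, feed 20.5→25 °C: 26.392 kJ/s
Outlet flows (mol/s): A 19.357, B 6.9432, H₂O 6.9432
Sensible, products 25→91.0 °C: 361.42 kJ/s
Q = ΔH = 628.74 kJ/s = 628.74 kW
Heat supplied = 37725 kJ/min

Q_in = 37700 kJ/min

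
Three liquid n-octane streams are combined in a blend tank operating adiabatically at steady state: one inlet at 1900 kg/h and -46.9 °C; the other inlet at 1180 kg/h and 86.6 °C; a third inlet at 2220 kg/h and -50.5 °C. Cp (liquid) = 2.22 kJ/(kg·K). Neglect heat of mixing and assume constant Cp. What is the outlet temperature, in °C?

Adiabatic, steady state ⇒ Σ ṁᵢCp,ᵢ(T_out − Tᵢ) = 0
Σ ṁᵢCp,ᵢTᵢ = 1900×2.22×-46.9 + 1180×2.22×86.6 + 2220×2.22×-50.5 = -219850
Σ ṁᵢCp,ᵢ = 1900×2.22 + 1180×2.22 + 2220×2.22 = 11766
T_out = -219850 / 11766 = -18.685 °C

T_out = -18.7 °C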